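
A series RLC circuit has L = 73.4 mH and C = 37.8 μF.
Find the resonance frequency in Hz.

Step 1 — Resonance condition Im(Z)=0 gives ω₀ = 1/√(LC).
Step 2 — ω₀ = 1/√(0.0734·3.78e-05) = 600.4 rad/s.
Step 3 — f₀ = ω₀/(2π) = 95.55 Hz.

f₀ = 95.55 Hz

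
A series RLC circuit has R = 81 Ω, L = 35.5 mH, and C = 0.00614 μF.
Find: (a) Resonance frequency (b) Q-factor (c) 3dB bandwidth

Step 1 — Resonance condition Im(Z)=0 gives ω₀ = 1/√(LC).
Step 2 — ω₀ = 1/√(0.0355·6.14e-09) = 6.773e+04 rad/s.
Step 3 — f₀ = ω₀/(2π) = 1.078e+04 Hz.
Step 4 — Series Q: Q = ω₀L/R = 6.773e+04·0.0355/81 = 29.69.
Step 5 — 3dB bandwidth: Δω = ω₀/Q = 2282 rad/s; BW = Δω/(2π) = 363.1 Hz.

(a) f₀ = 1.078e+04 Hz  (b) Q = 29.69  (c) BW = 363.1 Hz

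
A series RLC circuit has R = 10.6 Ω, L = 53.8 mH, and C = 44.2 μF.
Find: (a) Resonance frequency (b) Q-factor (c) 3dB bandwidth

Step 1 — Resonance condition Im(Z)=0 gives ω₀ = 1/√(LC).
Step 2 — ω₀ = 1/√(0.0538·4.42e-05) = 648.5 rad/s.
Step 3 — f₀ = ω₀/(2π) = 103.2 Hz.
Step 4 — Series Q: Q = ω₀L/R = 648.5·0.0538/10.6 = 3.291.
Step 5 — 3dB bandwidth: Δω = ω₀/Q = 197 rad/s; BW = Δω/(2π) = 31.36 Hz.

(a) f₀ = 103.2 Hz  (b) Q = 3.291  (c) BW = 31.36 Hz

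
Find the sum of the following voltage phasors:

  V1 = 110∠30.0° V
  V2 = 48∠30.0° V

Step 1 — Convert each phasor to rectangular form:
  V1 = 110·(cos(30.0°) + j·sin(30.0°)) = 95.26 + j55 V
  V2 = 48·(cos(30.0°) + j·sin(30.0°)) = 41.57 + j24 V
Step 2 — Sum components: V_total = 136.8 + j79 V.
Step 3 — Convert to polar: |V_total| = 158 V, ∠V_total = 30.0°.

V_total = 158∠30.0° V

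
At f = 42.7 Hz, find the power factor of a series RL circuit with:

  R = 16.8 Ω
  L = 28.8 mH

Step 1 — Angular frequency: ω = 2π·f = 2π·42.7 = 268.3 rad/s.
Step 2 — Component impedances:
  R: Z = R = 16.8 Ω
  L: Z = jωL = j·268.3·0.0288 = 0 + j7.727 Ω
Step 3 — Series combination: Z_total = R + L = 16.8 + j7.727 Ω = 18.49∠24.7° Ω.
Step 4 — Power factor: PF = cos(φ) = Re(Z)/|Z| = 16.8/18.492 = 0.9085.
Step 5 — Type: Im(Z) = 7.727 ⇒ lagging (phase φ = 24.7°).

PF = 0.9085 (lagging, φ = 24.7°)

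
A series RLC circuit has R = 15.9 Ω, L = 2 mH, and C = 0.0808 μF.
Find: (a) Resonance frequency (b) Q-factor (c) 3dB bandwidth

Step 1 — Resonance condition Im(Z)=0 gives ω₀ = 1/√(LC).
Step 2 — ω₀ = 1/√(0.002·8.08e-08) = 7.866e+04 rad/s.
Step 3 — f₀ = ω₀/(2π) = 1.252e+04 Hz.
Step 4 — Series Q: Q = ω₀L/R = 7.866e+04·0.002/15.9 = 9.895.
Step 5 — 3dB bandwidth: Δω = ω₀/Q = 7950 rad/s; BW = Δω/(2π) = 1265 Hz.

(a) f₀ = 1.252e+04 Hz  (b) Q = 9.895  (c) BW = 1265 Hz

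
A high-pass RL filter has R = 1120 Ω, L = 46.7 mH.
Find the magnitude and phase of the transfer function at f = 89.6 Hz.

Step 1 — Angular frequency: ω = 2π·89.6 = 563 rad/s.
Step 2 — Transfer function: H(jω) = jωL/(R + jωL).
Step 3 — Numerator jωL = j·26.29; denominator R + jωL = 1120 + j26.29.
Step 4 — H = 0.0005507 + j0.02346.
Step 5 — Magnitude: |H| = 0.02347 (-32.6 dB); phase: φ = 88.7°.

|H| = 0.02347 (-32.6 dB), φ = 88.7°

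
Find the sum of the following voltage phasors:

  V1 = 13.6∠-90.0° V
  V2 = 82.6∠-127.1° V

Step 1 — Convert each phasor to rectangular form:
  V1 = 13.6·(cos(-90.0°) + j·sin(-90.0°)) = 0 - j13.6 V
  V2 = 82.6·(cos(-127.1°) + j·sin(-127.1°)) = -49.82 - j65.88 V
Step 2 — Sum components: V_total = -49.82 - j79.48 V.
Step 3 — Convert to polar: |V_total| = 93.81 V, ∠V_total = -122.1°.

V_total = 93.81∠-122.1° V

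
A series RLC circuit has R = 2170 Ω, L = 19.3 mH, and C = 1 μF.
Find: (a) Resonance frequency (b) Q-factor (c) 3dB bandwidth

Step 1 — Resonance condition Im(Z)=0 gives ω₀ = 1/√(LC).
Step 2 — ω₀ = 1/√(0.0193·1e-06) = 7198 rad/s.
Step 3 — f₀ = ω₀/(2π) = 1146 Hz.
Step 4 — Series Q: Q = ω₀L/R = 7198·0.0193/2170 = 0.06402.
Step 5 — 3dB bandwidth: Δω = ω₀/Q = 1.124e+05 rad/s; BW = Δω/(2π) = 1.789e+04 Hz.

(a) f₀ = 1146 Hz  (b) Q = 0.06402  (c) BW = 1.789e+04 Hz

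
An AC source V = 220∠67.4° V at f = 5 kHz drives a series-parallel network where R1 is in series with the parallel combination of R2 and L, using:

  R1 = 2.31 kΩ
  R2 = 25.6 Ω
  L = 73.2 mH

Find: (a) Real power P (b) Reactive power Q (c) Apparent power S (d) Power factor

Step 1 — Angular frequency: ω = 2π·f = 2π·5000 = 3.142e+04 rad/s.
Step 2 — Component impedances:
  R1: Z = R = 2310 Ω
  R2: Z = R = 25.6 Ω
  L: Z = jωL = j·3.142e+04·0.0732 = 0 + j2300 Ω
Step 3 — Parallel branch: R2 || L = 1/(1/R2 + 1/L) = 25.6 + j0.2849 Ω.
Step 4 — Series with R1: Z_total = R1 + (R2 || L) = 2336 + j0.2849 Ω = 2336∠0.0° Ω.
Step 5 — Source phasor: V = 220∠67.4° V = 84.54 + j203.1 V.
Step 6 — Current: I = V / Z = 0.03621 + j0.08696 A = 0.09419∠67.4° A.
Step 7 — Complex power: S = V·I* = 20.72 + j0.002528 VA.
Step 8 — Real power: P = Re(S) = 20.72 W.
Step 9 — Reactive power: Q = Im(S) = 0.002528 VAR.
Step 10 — Apparent power: |S| = 20.72 VA.
Step 11 — Power factor: PF = P/|S| = 1 (lagging).

(a) P = 20.72 W  (b) Q = 0.002528 VAR  (c) S = 20.72 VA  (d) PF = 1 (lagging)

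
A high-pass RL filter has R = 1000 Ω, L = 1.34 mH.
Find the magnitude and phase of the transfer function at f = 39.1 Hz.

Step 1 — Angular frequency: ω = 2π·39.1 = 245.7 rad/s.
Step 2 — Transfer function: H(jω) = jωL/(R + jωL).
Step 3 — Numerator jωL = j·0.3292; denominator R + jωL = 1000 + j0.3292.
Step 4 — H = 1.084e-07 + j0.0003292.
Step 5 — Magnitude: |H| = 0.0003292 (-69.7 dB); phase: φ = 90.0°.

|H| = 0.0003292 (-69.7 dB), φ = 90.0°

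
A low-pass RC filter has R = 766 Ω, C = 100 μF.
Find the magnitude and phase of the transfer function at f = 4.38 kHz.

Step 1 — Angular frequency: ω = 2π·4380 = 2.752e+04 rad/s.
Step 2 — Transfer function: H(jω) = 1/(1 + jωRC).
Step 3 — Denominator: 1 + jωRC = 1 + j·2.752e+04·766·0.0001 = 1 + j2108.
Step 4 — H = 2.25e-07 - j0.0004744.
Step 5 — Magnitude: |H| = 0.0004744 (-66.5 dB); phase: φ = -90.0°.

|H| = 0.0004744 (-66.5 dB), φ = -90.0°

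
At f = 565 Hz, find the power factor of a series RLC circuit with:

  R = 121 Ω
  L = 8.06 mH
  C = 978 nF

Step 1 — Angular frequency: ω = 2π·f = 2π·565 = 3550 rad/s.
Step 2 — Component impedances:
  R: Z = R = 121 Ω
  L: Z = jωL = j·3550·0.00806 = 0 + j28.61 Ω
  C: Z = 1/(jωC) = -j/(ω·C) = 0 - j288 Ω
Step 3 — Series combination: Z_total = R + L + C = 121 - j259.4 Ω = 286.2∠-65.0° Ω.
Step 4 — Power factor: PF = cos(φ) = Re(Z)/|Z| = 121/286.25 = 0.4227.
Step 5 — Type: Im(Z) = -259.4 ⇒ leading (phase φ = -65.0°).

PF = 0.4227 (leading, φ = -65.0°)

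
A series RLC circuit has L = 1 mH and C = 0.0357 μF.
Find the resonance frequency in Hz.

Step 1 — Resonance condition Im(Z)=0 gives ω₀ = 1/√(LC).
Step 2 — ω₀ = 1/√(0.001·3.57e-08) = 1.674e+05 rad/s.
Step 3 — f₀ = ω₀/(2π) = 2.664e+04 Hz.

f₀ = 2.664e+04 Hz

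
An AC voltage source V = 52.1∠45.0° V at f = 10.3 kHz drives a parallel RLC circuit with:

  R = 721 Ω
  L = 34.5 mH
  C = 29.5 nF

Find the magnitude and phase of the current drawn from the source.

Step 1 — Angular frequency: ω = 2π·f = 2π·1.03e+04 = 6.472e+04 rad/s.
Step 2 — Component impedances:
  R: Z = R = 721 Ω
  L: Z = jωL = j·6.472e+04·0.0345 = 0 + j2233 Ω
  C: Z = 1/(jωC) = -j/(ω·C) = 0 - j523.8 Ω
Step 3 — Parallel combination: 1/Z_total = 1/R + 1/L + 1/C; Z_total = 341.7 - j360 Ω = 496.4∠-46.5° Ω.
Step 4 — Source phasor: V = 52.1∠45.0° V = 36.84 + j36.84 V.
Step 5 — Ohm's law: I = V / Z_total = (36.84 + j36.84) / (341.7 - j360) = -0.002737 + j0.1049 A.
Step 6 — Convert to polar: |I| = 0.105 A, ∠I = 91.5°.

I = 0.105∠91.5° A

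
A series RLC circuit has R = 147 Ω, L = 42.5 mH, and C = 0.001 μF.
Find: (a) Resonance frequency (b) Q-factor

Step 1 — Resonance condition Im(Z)=0 gives ω₀ = 1/√(LC).
Step 2 — ω₀ = 1/√(0.0425·1e-09) = 1.534e+05 rad/s.
Step 3 — f₀ = ω₀/(2π) = 2.441e+04 Hz.
Step 4 — Series Q: Q = ω₀L/R = 1.534e+05·0.0425/147 = 44.35.

(a) f₀ = 2.441e+04 Hz  (b) Q = 44.35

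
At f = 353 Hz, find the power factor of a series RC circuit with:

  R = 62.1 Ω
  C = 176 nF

Step 1 — Angular frequency: ω = 2π·f = 2π·353 = 2218 rad/s.
Step 2 — Component impedances:
  R: Z = R = 62.1 Ω
  C: Z = 1/(jωC) = -j/(ω·C) = 0 - j2562 Ω
Step 3 — Series combination: Z_total = R + C = 62.1 - j2562 Ω = 2562∠-88.6° Ω.
Step 4 — Power factor: PF = cos(φ) = Re(Z)/|Z| = 62.1/2562.5 = 0.02423.
Step 5 — Type: Im(Z) = -2562 ⇒ leading (phase φ = -88.6°).

PF = 0.02423 (leading, φ = -88.6°)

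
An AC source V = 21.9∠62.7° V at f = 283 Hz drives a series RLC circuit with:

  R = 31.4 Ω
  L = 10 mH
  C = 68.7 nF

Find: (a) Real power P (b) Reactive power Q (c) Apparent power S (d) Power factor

Step 1 — Angular frequency: ω = 2π·f = 2π·283 = 1778 rad/s.
Step 2 — Component impedances:
  R: Z = R = 31.4 Ω
  L: Z = jωL = j·1778·0.01 = 0 + j17.78 Ω
  C: Z = 1/(jωC) = -j/(ω·C) = 0 - j8186 Ω
Step 3 — Series combination: Z_total = R + L + C = 31.4 - j8168 Ω = 8168∠-89.8° Ω.
Step 4 — Source phasor: V = 21.9∠62.7° V = 10.04 + j19.46 V.
Step 5 — Current: I = V / Z = -0.002378 + j0.001239 A = 0.002681∠152.5° A.
Step 6 — Complex power: S = V·I* = 0.0002257 - j0.05872 VA.
Step 7 — Real power: P = Re(S) = 0.0002257 W.
Step 8 — Reactive power: Q = Im(S) = -0.05872 VAR.
Step 9 — Apparent power: |S| = 0.05872 VA.
Step 10 — Power factor: PF = P/|S| = 0.003844 (leading).

(a) P = 0.0002257 W  (b) Q = -0.05872 VAR  (c) S = 0.05872 VA  (d) PF = 0.003844 (leading)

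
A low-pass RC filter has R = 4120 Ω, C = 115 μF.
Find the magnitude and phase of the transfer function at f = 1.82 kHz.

Step 1 — Angular frequency: ω = 2π·1820 = 1.144e+04 rad/s.
Step 2 — Transfer function: H(jω) = 1/(1 + jωRC).
Step 3 — Denominator: 1 + jωRC = 1 + j·1.144e+04·4120·0.000115 = 1 + j5418.
Step 4 — H = 3.406e-08 - j0.0001846.
Step 5 — Magnitude: |H| = 0.0001846 (-74.7 dB); phase: φ = -90.0°.

|H| = 0.0001846 (-74.7 dB), φ = -90.0°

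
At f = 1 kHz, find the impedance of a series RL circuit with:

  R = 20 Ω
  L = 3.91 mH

Step 1 — Angular frequency: ω = 2π·f = 2π·1000 = 6283 rad/s.
Step 2 — Component impedances:
  R: Z = R = 20 Ω
  L: Z = jωL = j·6283·0.00391 = 0 + j24.57 Ω
Step 3 — Series combination: Z_total = R + L = 20 + j24.57 Ω = 31.68∠50.9° Ω.

Z = 20 + j24.57 Ω = 31.68∠50.9° Ω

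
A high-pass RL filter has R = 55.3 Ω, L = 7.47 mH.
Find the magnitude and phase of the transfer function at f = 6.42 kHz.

Step 1 — Angular frequency: ω = 2π·6420 = 4.034e+04 rad/s.
Step 2 — Transfer function: H(jω) = jωL/(R + jωL).
Step 3 — Numerator jωL = j·301.3; denominator R + jωL = 55.3 + j301.3.
Step 4 — H = 0.9674 + j0.1775.
Step 5 — Magnitude: |H| = 0.9836 (-0.1 dB); phase: φ = 10.4°.

|H| = 0.9836 (-0.1 dB), φ = 10.4°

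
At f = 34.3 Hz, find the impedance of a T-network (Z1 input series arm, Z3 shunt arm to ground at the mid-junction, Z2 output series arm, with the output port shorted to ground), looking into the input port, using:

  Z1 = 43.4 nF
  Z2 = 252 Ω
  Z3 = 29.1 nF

Step 1 — Angular frequency: ω = 2π·f = 2π·34.3 = 215.5 rad/s.
Step 2 — Component impedances:
  Z1: Z = 1/(jωC) = -j/(ω·C) = 0 - j1.069e+05 Ω
  Z2: Z = R = 252 Ω
  Z3: Z = 1/(jωC) = -j/(ω·C) = 0 - j1.595e+05 Ω
Step 3 — With the output port shorted to ground, the output series arm Z2 runs from the junction to ground; the shunt arm Z3 also runs from the junction to ground. They appear in parallel: Z3 || Z2 = 252 - j0.3983 Ω.
Step 4 — Series with input arm Z1: Z_in = Z1 + (Z3 || Z2) = 252 - j1.069e+05 Ω = 1.069e+05∠-89.9° Ω.

Z = 252 - j1.069e+05 Ω = 1.069e+05∠-89.9° Ω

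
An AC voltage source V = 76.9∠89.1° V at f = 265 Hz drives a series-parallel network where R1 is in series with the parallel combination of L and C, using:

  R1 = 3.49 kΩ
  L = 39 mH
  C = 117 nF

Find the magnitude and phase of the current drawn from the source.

Step 1 — Angular frequency: ω = 2π·f = 2π·265 = 1665 rad/s.
Step 2 — Component impedances:
  R1: Z = R = 3490 Ω
  L: Z = jωL = j·1665·0.039 = 0 + j64.94 Ω
  C: Z = 1/(jωC) = -j/(ω·C) = 0 - j5133 Ω
Step 3 — Parallel branch: L || C = 1/(1/L + 1/C) = 0 + j65.77 Ω.
Step 4 — Series with R1: Z_total = R1 + (L || C) = 3490 + j65.77 Ω = 3491∠1.1° Ω.
Step 5 — Source phasor: V = 76.9∠89.1° V = 1.208 + j76.89 V.
Step 6 — Ohm's law: I = V / Z_total = (1.208 + j76.89) / (3490 + j65.77) = 0.000761 + j0.02202 A.
Step 7 — Convert to polar: |I| = 0.02203 A, ∠I = 88.0°.

I = 0.02203∠88.0° A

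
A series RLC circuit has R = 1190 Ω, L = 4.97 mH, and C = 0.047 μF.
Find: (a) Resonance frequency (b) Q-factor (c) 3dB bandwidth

Step 1 — Resonance: ω₀ = 1/√(LC) = 1/√(0.00497·4.7e-08) = 6.543e+04 rad/s.
Step 2 — f₀ = ω₀/(2π) = 1.041e+04 Hz.
Step 3 — Series Q: Q = ω₀L/R = 6.543e+04·0.00497/1190 = 0.2733.
Step 4 — Bandwidth: Δω = ω₀/Q = 2.394e+05 rad/s; BW = Δω/(2π) = 3.811e+04 Hz.

(a) f₀ = 1.041e+04 Hz  (b) Q = 0.2733  (c) BW = 3.811e+04 Hz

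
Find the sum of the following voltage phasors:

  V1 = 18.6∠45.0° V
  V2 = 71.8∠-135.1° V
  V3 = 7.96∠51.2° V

Step 1 — Convert each phasor to rectangular form:
  V1 = 18.6·(cos(45.0°) + j·sin(45.0°)) = 13.15 + j13.15 V
  V2 = 71.8·(cos(-135.1°) + j·sin(-135.1°)) = -50.86 - j50.68 V
  V3 = 7.96·(cos(51.2°) + j·sin(51.2°)) = 4.988 + j6.204 V
Step 2 — Sum components: V_total = -32.72 - j31.33 V.
Step 3 — Convert to polar: |V_total| = 45.3 V, ∠V_total = -136.2°.

V_total = 45.3∠-136.2° V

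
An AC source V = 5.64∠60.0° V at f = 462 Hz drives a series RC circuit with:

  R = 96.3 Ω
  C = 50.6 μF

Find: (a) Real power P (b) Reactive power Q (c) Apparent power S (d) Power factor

Step 1 — Angular frequency: ω = 2π·f = 2π·462 = 2903 rad/s.
Step 2 — Component impedances:
  R: Z = R = 96.3 Ω
  C: Z = 1/(jωC) = -j/(ω·C) = 0 - j6.808 Ω
Step 3 — Series combination: Z_total = R + C = 96.3 - j6.808 Ω = 96.54∠-4.0° Ω.
Step 4 — Source phasor: V = 5.64∠60.0° V = 2.82 + j4.884 V.
Step 5 — Current: I = V / Z = 0.02557 + j0.05253 A = 0.05842∠64.0° A.
Step 6 — Complex power: S = V·I* = 0.3287 - j0.02324 VA.
Step 7 — Real power: P = Re(S) = 0.3287 W.
Step 8 — Reactive power: Q = Im(S) = -0.02324 VAR.
Step 9 — Apparent power: |S| = 0.3295 VA.
Step 10 — Power factor: PF = P/|S| = 0.9975 (leading).

(a) P = 0.3287 W  (b) Q = -0.02324 VAR  (c) S = 0.3295 VA  (d) PF = 0.9975 (leading)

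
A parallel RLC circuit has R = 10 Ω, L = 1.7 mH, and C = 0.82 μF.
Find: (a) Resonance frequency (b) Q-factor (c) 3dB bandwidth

Step 1 — Resonance: ω₀ = 1/√(LC) = 1/√(0.0017·8.2e-07) = 2.678e+04 rad/s.
Step 2 — f₀ = ω₀/(2π) = 4263 Hz.
Step 3 — Parallel Q: Q = R/(ω₀L) = 10/(2.678e+04·0.0017) = 0.2196.
Step 4 — Bandwidth: Δω = ω₀/Q = 1.22e+05 rad/s; BW = Δω/(2π) = 1.941e+04 Hz.

(a) f₀ = 4263 Hz  (b) Q = 0.2196  (c) BW = 1.941e+04 Hz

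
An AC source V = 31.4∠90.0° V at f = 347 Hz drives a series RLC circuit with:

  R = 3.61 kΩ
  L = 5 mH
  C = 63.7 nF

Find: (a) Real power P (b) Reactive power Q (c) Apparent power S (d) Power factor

Step 1 — Angular frequency: ω = 2π·f = 2π·347 = 2180 rad/s.
Step 2 — Component impedances:
  R: Z = R = 3610 Ω
  L: Z = jωL = j·2180·0.005 = 0 + j10.9 Ω
  C: Z = 1/(jωC) = -j/(ω·C) = 0 - j7200 Ω
Step 3 — Series combination: Z_total = R + L + C = 3610 - j7189 Ω = 8045∠-63.3° Ω.
Step 4 — Source phasor: V = 31.4∠90.0° V = 0 + j31.4 V.
Step 5 — Current: I = V / Z = -0.003488 + j0.001751 A = 0.003903∠153.3° A.
Step 6 — Complex power: S = V·I* = 0.055 - j0.1095 VA.
Step 7 — Real power: P = Re(S) = 0.055 W.
Step 8 — Reactive power: Q = Im(S) = -0.1095 VAR.
Step 9 — Apparent power: |S| = 0.1226 VA.
Step 10 — Power factor: PF = P/|S| = 0.4487 (leading).

(a) P = 0.055 W  (b) Q = -0.1095 VAR  (c) S = 0.1226 VA  (d) PF = 0.4487 (leading)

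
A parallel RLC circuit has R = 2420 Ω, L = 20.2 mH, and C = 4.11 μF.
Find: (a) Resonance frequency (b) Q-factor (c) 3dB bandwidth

Step 1 — Resonance: ω₀ = 1/√(LC) = 1/√(0.0202·4.11e-06) = 3471 rad/s.
Step 2 — f₀ = ω₀/(2π) = 552.4 Hz.
Step 3 — Parallel Q: Q = R/(ω₀L) = 2420/(3471·0.0202) = 34.52.
Step 4 — Bandwidth: Δω = ω₀/Q = 100.5 rad/s; BW = Δω/(2π) = 16 Hz.

(a) f₀ = 552.4 Hz  (b) Q = 34.52  (c) BW = 16 Hz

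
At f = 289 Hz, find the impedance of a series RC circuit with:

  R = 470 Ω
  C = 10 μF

Step 1 — Angular frequency: ω = 2π·f = 2π·289 = 1816 rad/s.
Step 2 — Component impedances:
  R: Z = R = 470 Ω
  C: Z = 1/(jωC) = -j/(ω·C) = 0 - j55.07 Ω
Step 3 — Series combination: Z_total = R + C = 470 - j55.07 Ω = 473.2∠-6.7° Ω.

Z = 470 - j55.07 Ω = 473.2∠-6.7° Ω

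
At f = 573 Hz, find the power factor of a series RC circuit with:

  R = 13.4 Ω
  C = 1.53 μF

Step 1 — Angular frequency: ω = 2π·f = 2π·573 = 3600 rad/s.
Step 2 — Component impedances:
  R: Z = R = 13.4 Ω
  C: Z = 1/(jωC) = -j/(ω·C) = 0 - j181.5 Ω
Step 3 — Series combination: Z_total = R + C = 13.4 - j181.5 Ω = 182∠-85.8° Ω.
Step 4 — Power factor: PF = cos(φ) = Re(Z)/|Z| = 13.4/182.03 = 0.07361.
Step 5 — Type: Im(Z) = -181.5 ⇒ leading (phase φ = -85.8°).

PF = 0.07361 (leading, φ = -85.8°)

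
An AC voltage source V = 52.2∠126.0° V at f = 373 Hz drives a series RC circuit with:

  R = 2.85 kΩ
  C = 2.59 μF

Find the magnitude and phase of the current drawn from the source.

Step 1 — Angular frequency: ω = 2π·f = 2π·373 = 2344 rad/s.
Step 2 — Component impedances:
  R: Z = R = 2850 Ω
  C: Z = 1/(jωC) = -j/(ω·C) = 0 - j164.7 Ω
Step 3 — Series combination: Z_total = R + C = 2850 - j164.7 Ω = 2855∠-3.3° Ω.
Step 4 — Source phasor: V = 52.2∠126.0° V = -30.68 + j42.23 V.
Step 5 — Ohm's law: I = V / Z_total = (-30.68 + j42.23) / (2850 - j164.7) = -0.01158 + j0.01415 A.
Step 6 — Convert to polar: |I| = 0.01829 A, ∠I = 129.3°.

I = 0.01829∠129.3° A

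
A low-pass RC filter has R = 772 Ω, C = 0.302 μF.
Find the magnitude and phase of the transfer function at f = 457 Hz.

Step 1 — Angular frequency: ω = 2π·457 = 2871 rad/s.
Step 2 — Transfer function: H(jω) = 1/(1 + jωRC).
Step 3 — Denominator: 1 + jωRC = 1 + j·2871·772·3.02e-07 = 1 + j0.6695.
Step 4 — H = 0.6905 - j0.4623.
Step 5 — Magnitude: |H| = 0.831 (-1.6 dB); phase: φ = -33.8°.

|H| = 0.831 (-1.6 dB), φ = -33.8°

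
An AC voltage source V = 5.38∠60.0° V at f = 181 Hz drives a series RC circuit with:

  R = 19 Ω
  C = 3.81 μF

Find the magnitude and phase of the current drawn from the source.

Step 1 — Angular frequency: ω = 2π·f = 2π·181 = 1137 rad/s.
Step 2 — Component impedances:
  R: Z = R = 19 Ω
  C: Z = 1/(jωC) = -j/(ω·C) = 0 - j230.8 Ω
Step 3 — Series combination: Z_total = R + C = 19 - j230.8 Ω = 231.6∠-85.3° Ω.
Step 4 — Source phasor: V = 5.38∠60.0° V = 2.69 + j4.659 V.
Step 5 — Ohm's law: I = V / Z_total = (2.69 + j4.659) / (19 - j230.8) = -0.0191 + j0.01323 A.
Step 6 — Convert to polar: |I| = 0.02323 A, ∠I = 145.3°.

I = 0.02323∠145.3° A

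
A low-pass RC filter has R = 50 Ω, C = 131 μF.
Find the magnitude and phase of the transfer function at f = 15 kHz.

Step 1 — Angular frequency: ω = 2π·1.5e+04 = 9.425e+04 rad/s.
Step 2 — Transfer function: H(jω) = 1/(1 + jωRC).
Step 3 — Denominator: 1 + jωRC = 1 + j·9.425e+04·50·0.000131 = 1 + j617.3.
Step 4 — H = 2.624e-06 - j0.00162.
Step 5 — Magnitude: |H| = 0.00162 (-55.8 dB); phase: φ = -89.9°.

|H| = 0.00162 (-55.8 dB), φ = -89.9°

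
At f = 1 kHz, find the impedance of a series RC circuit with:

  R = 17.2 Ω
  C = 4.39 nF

Step 1 — Angular frequency: ω = 2π·f = 2π·1000 = 6283 rad/s.
Step 2 — Component impedances:
  R: Z = R = 17.2 Ω
  C: Z = 1/(jωC) = -j/(ω·C) = 0 - j3.625e+04 Ω
Step 3 — Series combination: Z_total = R + C = 17.2 - j3.625e+04 Ω = 3.625e+04∠-90.0° Ω.

Z = 17.2 - j3.625e+04 Ω = 3.625e+04∠-90.0° Ω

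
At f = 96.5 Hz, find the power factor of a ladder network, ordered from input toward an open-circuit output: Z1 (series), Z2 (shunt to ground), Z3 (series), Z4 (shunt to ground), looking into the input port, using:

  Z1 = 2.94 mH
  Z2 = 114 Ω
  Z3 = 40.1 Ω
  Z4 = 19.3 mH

Step 1 — Angular frequency: ω = 2π·f = 2π·96.5 = 606.3 rad/s.
Step 2 — Component impedances:
  Z1: Z = jωL = j·606.3·0.00294 = 0 + j1.783 Ω
  Z2: Z = R = 114 Ω
  Z3: Z = R = 40.1 Ω
  Z4: Z = jωL = j·606.3·0.0193 = 0 + j11.7 Ω
Step 3 — Ladder network (open output): work backward from the far end, alternating series and parallel combinations. Z_in = 30.15 + j8.15 Ω = 31.23∠15.1° Ω.
Step 4 — Power factor: PF = cos(φ) = Re(Z)/|Z| = 30.1487/31.2309 = 0.9653.
Step 5 — Type: Im(Z) = 8.15 ⇒ lagging (phase φ = 15.1°).

PF = 0.9653 (lagging, φ = 15.1°)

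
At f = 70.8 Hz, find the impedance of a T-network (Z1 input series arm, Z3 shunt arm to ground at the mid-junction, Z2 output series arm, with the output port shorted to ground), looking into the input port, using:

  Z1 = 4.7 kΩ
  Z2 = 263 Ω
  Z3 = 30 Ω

Step 1 — Angular frequency: ω = 2π·f = 2π·70.8 = 444.8 rad/s.
Step 2 — Component impedances:
  Z1: Z = R = 4700 Ω
  Z2: Z = R = 263 Ω
  Z3: Z = R = 30 Ω
Step 3 — With the output port shorted to ground, the output series arm Z2 runs from the junction to ground; the shunt arm Z3 also runs from the junction to ground. They appear in parallel: Z3 || Z2 = 26.93 Ω.
Step 4 — Series with input arm Z1: Z_in = Z1 + (Z3 || Z2) = 4727 Ω = 4727∠0.0° Ω.

Z = 4727 Ω = 4727∠0.0° Ω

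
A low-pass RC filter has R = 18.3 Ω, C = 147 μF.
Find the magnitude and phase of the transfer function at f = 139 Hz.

Step 1 — Angular frequency: ω = 2π·139 = 873.4 rad/s.
Step 2 — Transfer function: H(jω) = 1/(1 + jωRC).
Step 3 — Denominator: 1 + jωRC = 1 + j·873.4·18.3·0.000147 = 1 + j2.349.
Step 4 — H = 0.1534 - j0.3604.
Step 5 — Magnitude: |H| = 0.3916 (-8.1 dB); phase: φ = -66.9°.

|H| = 0.3916 (-8.1 dB), φ = -66.9°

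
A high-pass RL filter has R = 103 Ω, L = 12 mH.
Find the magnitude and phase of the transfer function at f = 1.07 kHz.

Step 1 — Angular frequency: ω = 2π·1070 = 6723 rad/s.
Step 2 — Transfer function: H(jω) = jωL/(R + jωL).
Step 3 — Numerator jωL = j·80.68; denominator R + jωL = 103 + j80.68.
Step 4 — H = 0.3802 + j0.4854.
Step 5 — Magnitude: |H| = 0.6166 (-4.2 dB); phase: φ = 51.9°.

|H| = 0.6166 (-4.2 dB), φ = 51.9°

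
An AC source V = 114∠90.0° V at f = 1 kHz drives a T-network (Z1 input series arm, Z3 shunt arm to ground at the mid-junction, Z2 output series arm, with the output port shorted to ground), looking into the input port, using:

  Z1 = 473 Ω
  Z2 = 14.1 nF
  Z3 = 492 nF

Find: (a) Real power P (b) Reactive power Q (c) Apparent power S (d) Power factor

Step 1 — Angular frequency: ω = 2π·f = 2π·1000 = 6283 rad/s.
Step 2 — Component impedances:
  Z1: Z = R = 473 Ω
  Z2: Z = 1/(jωC) = -j/(ω·C) = 0 - j1.129e+04 Ω
  Z3: Z = 1/(jωC) = -j/(ω·C) = 0 - j323.5 Ω
Step 3 — With the output port shorted to ground, the output series arm Z2 runs from the junction to ground; the shunt arm Z3 also runs from the junction to ground. They appear in parallel: Z3 || Z2 = 0 - j314.5 Ω.
Step 4 — Series with input arm Z1: Z_in = Z1 + (Z3 || Z2) = 473 - j314.5 Ω = 568∠-33.6° Ω.
Step 5 — Source phasor: V = 114∠90.0° V = 0 + j114 V.
Step 6 — Current: I = V / Z = -0.1111 + j0.1671 A = 0.2007∠123.6° A.
Step 7 — Complex power: S = V·I* = 19.05 - j12.67 VA.
Step 8 — Real power: P = Re(S) = 19.05 W.
Step 9 — Reactive power: Q = Im(S) = -12.67 VAR.
Step 10 — Apparent power: |S| = 22.88 VA.
Step 11 — Power factor: PF = P/|S| = 0.8327 (leading).

(a) P = 19.05 W  (b) Q = -12.67 VAR  (c) S = 22.88 VA  (d) PF = 0.8327 (leading)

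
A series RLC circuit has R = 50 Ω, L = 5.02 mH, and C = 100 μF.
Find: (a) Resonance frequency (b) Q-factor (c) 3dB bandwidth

Step 1 — Resonance: ω₀ = 1/√(LC) = 1/√(0.00502·0.0001) = 1411 rad/s.
Step 2 — f₀ = ω₀/(2π) = 224.6 Hz.
Step 3 — Series Q: Q = ω₀L/R = 1411·0.00502/50 = 0.1417.
Step 4 — Bandwidth: Δω = ω₀/Q = 9960 rad/s; BW = Δω/(2π) = 1585 Hz.

(a) f₀ = 224.6 Hz  (b) Q = 0.1417  (c) BW = 1585 Hz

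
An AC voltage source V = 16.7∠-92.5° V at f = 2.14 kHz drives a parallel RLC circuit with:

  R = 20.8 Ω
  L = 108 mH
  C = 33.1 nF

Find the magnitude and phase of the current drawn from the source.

Step 1 — Angular frequency: ω = 2π·f = 2π·2140 = 1.345e+04 rad/s.
Step 2 — Component impedances:
  R: Z = R = 20.8 Ω
  L: Z = jωL = j·1.345e+04·0.108 = 0 + j1452 Ω
  C: Z = 1/(jωC) = -j/(ω·C) = 0 - j2247 Ω
Step 3 — Parallel combination: 1/Z_total = 1/R + 1/L + 1/C; Z_total = 20.8 + j0.1054 Ω = 20.8∠0.3° Ω.
Step 4 — Source phasor: V = 16.7∠-92.5° V = -0.7284 - j16.68 V.
Step 5 — Ohm's law: I = V / Z_total = (-0.7284 - j16.68) / (20.8 + j0.1054) = -0.03908 - j0.8019 A.
Step 6 — Convert to polar: |I| = 0.8029 A, ∠I = -92.8°.

I = 0.8029∠-92.8° A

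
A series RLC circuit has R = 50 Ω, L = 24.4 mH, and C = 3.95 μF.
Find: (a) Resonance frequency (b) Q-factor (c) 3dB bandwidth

Step 1 — Resonance: ω₀ = 1/√(LC) = 1/√(0.0244·3.95e-06) = 3221 rad/s.
Step 2 — f₀ = ω₀/(2π) = 512.7 Hz.
Step 3 — Series Q: Q = ω₀L/R = 3221·0.0244/50 = 1.572.
Step 4 — Bandwidth: Δω = ω₀/Q = 2049 rad/s; BW = Δω/(2π) = 326.1 Hz.

(a) f₀ = 512.7 Hz  (b) Q = 1.572  (c) BW = 326.1 Hz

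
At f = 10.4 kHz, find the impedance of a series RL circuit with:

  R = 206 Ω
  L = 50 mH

Step 1 — Angular frequency: ω = 2π·f = 2π·1.04e+04 = 6.535e+04 rad/s.
Step 2 — Component impedances:
  R: Z = R = 206 Ω
  L: Z = jωL = j·6.535e+04·0.05 = 0 + j3267 Ω
Step 3 — Series combination: Z_total = R + L = 206 + j3267 Ω = 3274∠86.4° Ω.

Z = 206 + j3267 Ω = 3274∠86.4° Ω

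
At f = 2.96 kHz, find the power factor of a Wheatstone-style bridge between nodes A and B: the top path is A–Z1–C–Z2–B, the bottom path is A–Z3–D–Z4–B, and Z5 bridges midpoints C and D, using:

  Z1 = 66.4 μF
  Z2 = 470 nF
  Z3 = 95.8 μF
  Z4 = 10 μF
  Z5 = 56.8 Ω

Step 1 — Angular frequency: ω = 2π·f = 2π·2960 = 1.86e+04 rad/s.
Step 2 — Component impedances:
  Z1: Z = 1/(jωC) = -j/(ω·C) = 0 - j0.8098 Ω
  Z2: Z = 1/(jωC) = -j/(ω·C) = 0 - j114.4 Ω
  Z3: Z = 1/(jωC) = -j/(ω·C) = 0 - j0.5613 Ω
  Z4: Z = 1/(jωC) = -j/(ω·C) = 0 - j5.377 Ω
  Z5: Z = R = 56.8 Ω
Step 3 — Bridge requires nodal analysis (the Z5 bridge couples midpoints C and D, so the two paths cannot be reduced to a simple series/parallel combination). Setting node B to ground and injecting 1 A at node A, the 3-node admittance system at A, C, D solves to V_A = Z_AB = 0.004295 - j5.647 Ω = 5.647∠-90.0° Ω.
Step 4 — Power factor: PF = cos(φ) = Re(Z)/|Z| = 0.004295/5.647 = 0.0007606.
Step 5 — Type: Im(Z) = -5.647 ⇒ leading (phase φ = -90.0°).

PF = 0.0007606 (leading, φ = -90.0°)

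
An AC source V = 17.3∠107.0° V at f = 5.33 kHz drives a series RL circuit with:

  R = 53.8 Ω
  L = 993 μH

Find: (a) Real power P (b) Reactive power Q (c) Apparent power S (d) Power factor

Step 1 — Angular frequency: ω = 2π·f = 2π·5330 = 3.349e+04 rad/s.
Step 2 — Component impedances:
  R: Z = R = 53.8 Ω
  L: Z = jωL = j·3.349e+04·0.000993 = 0 + j33.25 Ω
Step 3 — Series combination: Z_total = R + L = 53.8 + j33.25 Ω = 63.25∠31.7° Ω.
Step 4 — Source phasor: V = 17.3∠107.0° V = -5.058 + j16.54 V.
Step 5 — Current: I = V / Z = 0.06951 + j0.2645 A = 0.2735∠75.3° A.
Step 6 — Complex power: S = V·I* = 4.025 + j2.488 VA.
Step 7 — Real power: P = Re(S) = 4.025 W.
Step 8 — Reactive power: Q = Im(S) = 2.488 VAR.
Step 9 — Apparent power: |S| = 4.732 VA.
Step 10 — Power factor: PF = P/|S| = 0.8506 (lagging).

(a) P = 4.025 W  (b) Q = 2.488 VAR  (c) S = 4.732 VA  (d) PF = 0.8506 (lagging)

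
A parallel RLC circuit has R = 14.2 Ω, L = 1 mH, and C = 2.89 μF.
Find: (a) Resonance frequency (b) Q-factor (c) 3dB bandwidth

Step 1 — Resonance: ω₀ = 1/√(LC) = 1/√(0.001·2.89e-06) = 1.86e+04 rad/s.
Step 2 — f₀ = ω₀/(2π) = 2961 Hz.
Step 3 — Parallel Q: Q = R/(ω₀L) = 14.2/(1.86e+04·0.001) = 0.7634.
Step 4 — Bandwidth: Δω = ω₀/Q = 2.437e+04 rad/s; BW = Δω/(2π) = 3878 Hz.

(a) f₀ = 2961 Hz  (b) Q = 0.7634  (c) BW = 3878 Hz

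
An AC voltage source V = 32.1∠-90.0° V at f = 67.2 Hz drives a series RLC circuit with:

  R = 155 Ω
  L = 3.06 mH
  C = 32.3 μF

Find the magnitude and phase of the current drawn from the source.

Step 1 — Angular frequency: ω = 2π·f = 2π·67.2 = 422.2 rad/s.
Step 2 — Component impedances:
  R: Z = R = 155 Ω
  L: Z = jωL = j·422.2·0.00306 = 0 + j1.292 Ω
  C: Z = 1/(jωC) = -j/(ω·C) = 0 - j73.32 Ω
Step 3 — Series combination: Z_total = R + L + C = 155 - j72.03 Ω = 170.9∠-24.9° Ω.
Step 4 — Source phasor: V = 32.1∠-90.0° V = 0 - j32.1 V.
Step 5 — Ohm's law: I = V / Z_total = (0 - j32.1) / (155 - j72.03) = 0.07915 - j0.1703 A.
Step 6 — Convert to polar: |I| = 0.1878 A, ∠I = -65.1°.

I = 0.1878∠-65.1° A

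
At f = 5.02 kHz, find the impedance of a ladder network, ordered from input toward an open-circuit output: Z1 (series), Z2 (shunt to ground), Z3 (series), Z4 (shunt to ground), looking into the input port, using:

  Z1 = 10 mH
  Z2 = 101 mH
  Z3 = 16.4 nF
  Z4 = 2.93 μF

Step 1 — Angular frequency: ω = 2π·f = 2π·5020 = 3.154e+04 rad/s.
Step 2 — Component impedances:
  Z1: Z = jωL = j·3.154e+04·0.01 = 0 + j315.4 Ω
  Z2: Z = jωL = j·3.154e+04·0.101 = 0 + j3186 Ω
  Z3: Z = 1/(jωC) = -j/(ω·C) = 0 - j1933 Ω
  Z4: Z = 1/(jωC) = -j/(ω·C) = 0 - j10.82 Ω
Step 3 — Ladder network (open output): work backward from the far end, alternating series and parallel combinations. Z_in = 0 - j4672 Ω = 4672∠-90.0° Ω.

Z = 0 - j4672 Ω = 4672∠-90.0° Ω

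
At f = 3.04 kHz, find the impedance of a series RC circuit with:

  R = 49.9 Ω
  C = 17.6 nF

Step 1 — Angular frequency: ω = 2π·f = 2π·3040 = 1.91e+04 rad/s.
Step 2 — Component impedances:
  R: Z = R = 49.9 Ω
  C: Z = 1/(jωC) = -j/(ω·C) = 0 - j2975 Ω
Step 3 — Series combination: Z_total = R + C = 49.9 - j2975 Ω = 2975∠-89.0° Ω.

Z = 49.9 - j2975 Ω = 2975∠-89.0° Ω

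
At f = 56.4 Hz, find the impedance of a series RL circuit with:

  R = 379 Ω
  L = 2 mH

Step 1 — Angular frequency: ω = 2π·f = 2π·56.4 = 354.4 rad/s.
Step 2 — Component impedances:
  R: Z = R = 379 Ω
  L: Z = jωL = j·354.4·0.002 = 0 + j0.7087 Ω
Step 3 — Series combination: Z_total = R + L = 379 + j0.7087 Ω = 379∠0.1° Ω.

Z = 379 + j0.7087 Ω = 379∠0.1° Ω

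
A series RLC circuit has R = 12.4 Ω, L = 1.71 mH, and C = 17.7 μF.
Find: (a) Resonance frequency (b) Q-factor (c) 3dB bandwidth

Step 1 — Resonance: ω₀ = 1/√(LC) = 1/√(0.00171·1.77e-05) = 5748 rad/s.
Step 2 — f₀ = ω₀/(2π) = 914.8 Hz.
Step 3 — Series Q: Q = ω₀L/R = 5748·0.00171/12.4 = 0.7927.
Step 4 — Bandwidth: Δω = ω₀/Q = 7251 rad/s; BW = Δω/(2π) = 1154 Hz.

(a) f₀ = 914.8 Hz  (b) Q = 0.7927  (c) BW = 1154 Hz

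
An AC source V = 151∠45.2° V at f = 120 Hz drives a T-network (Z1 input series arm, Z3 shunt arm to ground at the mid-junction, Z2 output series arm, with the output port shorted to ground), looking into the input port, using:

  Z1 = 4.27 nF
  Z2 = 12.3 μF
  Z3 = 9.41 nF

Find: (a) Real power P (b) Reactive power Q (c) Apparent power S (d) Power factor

Step 1 — Angular frequency: ω = 2π·f = 2π·120 = 754 rad/s.
Step 2 — Component impedances:
  Z1: Z = 1/(jωC) = -j/(ω·C) = 0 - j3.106e+05 Ω
  Z2: Z = 1/(jωC) = -j/(ω·C) = 0 - j107.8 Ω
  Z3: Z = 1/(jωC) = -j/(ω·C) = 0 - j1.409e+05 Ω
Step 3 — With the output port shorted to ground, the output series arm Z2 runs from the junction to ground; the shunt arm Z3 also runs from the junction to ground. They appear in parallel: Z3 || Z2 = 0 - j107.7 Ω.
Step 4 — Series with input arm Z1: Z_in = Z1 + (Z3 || Z2) = 0 - j3.107e+05 Ω = 3.107e+05∠-90.0° Ω.
Step 5 — Source phasor: V = 151∠45.2° V = 106.4 + j107.1 V.
Step 6 — Current: I = V / Z = -0.0003448 + j0.0003424 A = 0.000486∠135.2° A.
Step 7 — Complex power: S = V·I* = 0 - j0.07338 VA.
Step 8 — Real power: P = Re(S) = 0 W.
Step 9 — Reactive power: Q = Im(S) = -0.07338 VAR.
Step 10 — Apparent power: |S| = 0.07338 VA.
Step 11 — Power factor: PF = P/|S| = 0 (leading).

(a) P = 0 W  (b) Q = -0.07338 VAR  (c) S = 0.07338 VA  (d) PF = 0 (leading)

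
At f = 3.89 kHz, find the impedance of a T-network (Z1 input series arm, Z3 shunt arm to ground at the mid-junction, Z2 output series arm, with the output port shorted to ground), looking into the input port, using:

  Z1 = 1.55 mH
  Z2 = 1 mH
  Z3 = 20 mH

Step 1 — Angular frequency: ω = 2π·f = 2π·3890 = 2.444e+04 rad/s.
Step 2 — Component impedances:
  Z1: Z = jωL = j·2.444e+04·0.00155 = 0 + j37.88 Ω
  Z2: Z = jωL = j·2.444e+04·0.001 = 0 + j24.44 Ω
  Z3: Z = jωL = j·2.444e+04·0.02 = 0 + j488.8 Ω
Step 3 — With the output port shorted to ground, the output series arm Z2 runs from the junction to ground; the shunt arm Z3 also runs from the junction to ground. They appear in parallel: Z3 || Z2 = 0 + j23.28 Ω.
Step 4 — Series with input arm Z1: Z_in = Z1 + (Z3 || Z2) = 0 + j61.16 Ω = 61.16∠90.0° Ω.

Z = 0 + j61.16 Ω = 61.16∠90.0° Ω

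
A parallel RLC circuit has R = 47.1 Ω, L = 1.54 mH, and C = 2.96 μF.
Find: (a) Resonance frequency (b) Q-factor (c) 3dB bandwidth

Step 1 — Resonance: ω₀ = 1/√(LC) = 1/√(0.00154·2.96e-06) = 1.481e+04 rad/s.
Step 2 — f₀ = ω₀/(2π) = 2357 Hz.
Step 3 — Parallel Q: Q = R/(ω₀L) = 47.1/(1.481e+04·0.00154) = 2.065.
Step 4 — Bandwidth: Δω = ω₀/Q = 7173 rad/s; BW = Δω/(2π) = 1142 Hz.

(a) f₀ = 2357 Hz  (b) Q = 2.065  (c) BW = 1142 Hz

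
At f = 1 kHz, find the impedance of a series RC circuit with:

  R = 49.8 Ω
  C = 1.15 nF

Step 1 — Angular frequency: ω = 2π·f = 2π·1000 = 6283 rad/s.
Step 2 — Component impedances:
  R: Z = R = 49.8 Ω
  C: Z = 1/(jωC) = -j/(ω·C) = 0 - j1.384e+05 Ω
Step 3 — Series combination: Z_total = R + C = 49.8 - j1.384e+05 Ω = 1.384e+05∠-90.0° Ω.

Z = 49.8 - j1.384e+05 Ω = 1.384e+05∠-90.0° Ω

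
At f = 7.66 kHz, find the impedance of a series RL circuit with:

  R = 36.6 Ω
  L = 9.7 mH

Step 1 — Angular frequency: ω = 2π·f = 2π·7660 = 4.813e+04 rad/s.
Step 2 — Component impedances:
  R: Z = R = 36.6 Ω
  L: Z = jωL = j·4.813e+04·0.0097 = 0 + j466.9 Ω
Step 3 — Series combination: Z_total = R + L = 36.6 + j466.9 Ω = 468.3∠85.5° Ω.

Z = 36.6 + j466.9 Ω = 468.3∠85.5° Ω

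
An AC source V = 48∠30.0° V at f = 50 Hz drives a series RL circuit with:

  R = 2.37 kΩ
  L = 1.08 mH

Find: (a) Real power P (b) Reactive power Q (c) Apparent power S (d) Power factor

Step 1 — Angular frequency: ω = 2π·f = 2π·50 = 314.2 rad/s.
Step 2 — Component impedances:
  R: Z = R = 2370 Ω
  L: Z = jωL = j·314.2·0.00108 = 0 + j0.3393 Ω
Step 3 — Series combination: Z_total = R + L = 2370 + j0.3393 Ω = 2370∠0.0° Ω.
Step 4 — Source phasor: V = 48∠30.0° V = 41.57 + j24 V.
Step 5 — Current: I = V / Z = 0.01754 + j0.01012 A = 0.02025∠30.0° A.
Step 6 — Complex power: S = V·I* = 0.9722 + j0.0001392 VA.
Step 7 — Real power: P = Re(S) = 0.9722 W.
Step 8 — Reactive power: Q = Im(S) = 0.0001392 VAR.
Step 9 — Apparent power: |S| = 0.9722 VA.
Step 10 — Power factor: PF = P/|S| = 1 (lagging).

(a) P = 0.9722 W  (b) Q = 0.0001392 VAR  (c) S = 0.9722 VA  (d) PF = 1 (lagging)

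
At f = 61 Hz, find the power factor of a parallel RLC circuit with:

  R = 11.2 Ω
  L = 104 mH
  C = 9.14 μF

Step 1 — Angular frequency: ω = 2π·f = 2π·61 = 383.3 rad/s.
Step 2 — Component impedances:
  R: Z = R = 11.2 Ω
  L: Z = jωL = j·383.3·0.104 = 0 + j39.86 Ω
  C: Z = 1/(jωC) = -j/(ω·C) = 0 - j285.5 Ω
Step 3 — Parallel combination: 1/Z_total = 1/R + 1/L + 1/C; Z_total = 10.58 + j2.558 Ω = 10.89∠13.6° Ω.
Step 4 — Power factor: PF = cos(φ) = Re(Z)/|Z| = 10.5816/10.8864 = 0.972.
Step 5 — Type: Im(Z) = 2.558 ⇒ lagging (phase φ = 13.6°).

PF = 0.972 (lagging, φ = 13.6°)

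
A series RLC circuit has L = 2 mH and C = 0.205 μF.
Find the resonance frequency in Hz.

Step 1 — Resonance condition Im(Z)=0 gives ω₀ = 1/√(LC).
Step 2 — ω₀ = 1/√(0.002·2.05e-07) = 4.939e+04 rad/s.
Step 3 — f₀ = ω₀/(2π) = 7860 Hz.

f₀ = 7860 Hz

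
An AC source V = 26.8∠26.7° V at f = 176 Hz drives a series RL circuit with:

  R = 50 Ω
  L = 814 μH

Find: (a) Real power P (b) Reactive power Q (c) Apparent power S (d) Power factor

Step 1 — Angular frequency: ω = 2π·f = 2π·176 = 1106 rad/s.
Step 2 — Component impedances:
  R: Z = R = 50 Ω
  L: Z = jωL = j·1106·0.000814 = 0 + j0.9002 Ω
Step 3 — Series combination: Z_total = R + L = 50 + j0.9002 Ω = 50.01∠1.0° Ω.
Step 4 — Source phasor: V = 26.8∠26.7° V = 23.94 + j12.04 V.
Step 5 — Current: I = V / Z = 0.483 + j0.2321 A = 0.5359∠25.7° A.
Step 6 — Complex power: S = V·I* = 14.36 + j0.2585 VA.
Step 7 — Real power: P = Re(S) = 14.36 W.
Step 8 — Reactive power: Q = Im(S) = 0.2585 VAR.
Step 9 — Apparent power: |S| = 14.36 VA.
Step 10 — Power factor: PF = P/|S| = 0.9998 (lagging).

(a) P = 14.36 W  (b) Q = 0.2585 VAR  (c) S = 14.36 VA  (d) PF = 0.9998 (lagging)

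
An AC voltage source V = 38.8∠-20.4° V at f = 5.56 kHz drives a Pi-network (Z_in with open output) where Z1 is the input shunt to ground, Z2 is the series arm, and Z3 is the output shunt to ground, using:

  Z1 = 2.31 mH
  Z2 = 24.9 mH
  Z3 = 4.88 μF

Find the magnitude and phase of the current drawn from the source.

Step 1 — Angular frequency: ω = 2π·f = 2π·5560 = 3.493e+04 rad/s.
Step 2 — Component impedances:
  Z1: Z = jωL = j·3.493e+04·0.00231 = 0 + j80.7 Ω
  Z2: Z = jωL = j·3.493e+04·0.0249 = 0 + j869.9 Ω
  Z3: Z = 1/(jωC) = -j/(ω·C) = 0 - j5.866 Ω
Step 3 — With open output, the series arm Z2 and the output shunt Z3 appear in series to ground: Z2 + Z3 = 0 + j864 Ω.
Step 4 — Parallel with input shunt Z1: Z_in = Z1 || (Z2 + Z3) = 0 + j73.81 Ω = 73.81∠90.0° Ω.
Step 5 — Source phasor: V = 38.8∠-20.4° V = 36.37 - j13.52 V.
Step 6 — Ohm's law: I = V / Z_total = (36.37 - j13.52) / (0 + j73.81) = -0.1832 - j0.4927 A.
Step 7 — Convert to polar: |I| = 0.5257 A, ∠I = -110.4°.

I = 0.5257∠-110.4° A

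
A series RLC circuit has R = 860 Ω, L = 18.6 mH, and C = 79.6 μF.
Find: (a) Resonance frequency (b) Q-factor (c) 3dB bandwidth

Step 1 — Resonance: ω₀ = 1/√(LC) = 1/√(0.0186·7.96e-05) = 821.8 rad/s.
Step 2 — f₀ = ω₀/(2π) = 130.8 Hz.
Step 3 — Series Q: Q = ω₀L/R = 821.8·0.0186/860 = 0.01777.
Step 4 — Bandwidth: Δω = ω₀/Q = 4.624e+04 rad/s; BW = Δω/(2π) = 7359 Hz.

(a) f₀ = 130.8 Hz  (b) Q = 0.01777  (c) BW = 7359 Hz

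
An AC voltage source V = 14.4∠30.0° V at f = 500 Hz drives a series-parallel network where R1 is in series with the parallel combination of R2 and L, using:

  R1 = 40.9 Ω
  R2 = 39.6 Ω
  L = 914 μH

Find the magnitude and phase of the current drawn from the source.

Step 1 — Angular frequency: ω = 2π·f = 2π·500 = 3142 rad/s.
Step 2 — Component impedances:
  R1: Z = R = 40.9 Ω
  R2: Z = R = 39.6 Ω
  L: Z = jωL = j·3142·0.000914 = 0 + j2.871 Ω
Step 3 — Parallel branch: R2 || L = 1/(1/R2 + 1/L) = 0.2071 + j2.856 Ω.
Step 4 — Series with R1: Z_total = R1 + (R2 || L) = 41.11 + j2.856 Ω = 41.21∠4.0° Ω.
Step 5 — Source phasor: V = 14.4∠30.0° V = 12.47 + j7.2 V.
Step 6 — Ohm's law: I = V / Z_total = (12.47 + j7.2) / (41.11 + j2.856) = 0.314 + j0.1533 A.
Step 7 — Convert to polar: |I| = 0.3495 A, ∠I = 26.0°.

I = 0.3495∠26.0° A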